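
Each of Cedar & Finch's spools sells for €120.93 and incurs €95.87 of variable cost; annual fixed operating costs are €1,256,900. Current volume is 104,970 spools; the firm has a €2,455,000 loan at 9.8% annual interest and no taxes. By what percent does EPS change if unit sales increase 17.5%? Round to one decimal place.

Contribution at this volume is 104,970 × €25.06 = €2,630,548.20.
EBIT = €2,630,548.20 − €1,256,900 = €1,373,648.20.
Interest = €240,590.00, so EBIT − I = €1,133,058.20.
DCL = total CM / (EBIT − I) = €2,630,548.20 / €1,133,058.20 = 2.3216.
%ΔEPS = DCL × %ΔSales = 2.3216 × +17.5% = +40.6%.

+40.6%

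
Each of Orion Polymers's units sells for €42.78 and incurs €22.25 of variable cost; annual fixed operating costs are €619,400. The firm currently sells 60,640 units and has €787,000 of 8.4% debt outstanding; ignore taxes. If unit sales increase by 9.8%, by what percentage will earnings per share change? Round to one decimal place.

+21.8%

Contribution at this volume is 60,640 × €20.53 = €1,244,939.20.
Operating income = contribution − fixed costs = €1,244,939.20 − €619,400 = €625,539.20.
After interest of €66,108.00, pre-tax earnings = €559,431.20.
DCL = total CM / (EBIT − I) = €1,244,939.20 / €559,431.20 = 2.2254.
%ΔEPS = DCL × %ΔSales = 2.2254 × +9.8% = +21.8%.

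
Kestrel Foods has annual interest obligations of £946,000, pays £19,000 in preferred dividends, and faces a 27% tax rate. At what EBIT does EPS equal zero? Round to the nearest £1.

£972,027

Grossing the preferred dividend up to pre-tax terms: £19,000 / (1 − 0.27) = £26,027.40.
Financial break-even EBIT = interest + D_p ÷ (1 − t) = £946,000 + £26,027.40 = £972,027.40.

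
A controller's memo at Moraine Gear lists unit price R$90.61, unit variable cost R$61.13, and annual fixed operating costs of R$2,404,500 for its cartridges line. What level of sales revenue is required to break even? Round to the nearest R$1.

R$7,390,493

CM per unit = R$90.61 − R$61.13 = R$29.48; CM ratio = R$29.48 / R$90.61 = 0.3254.
Break-even revenue = fixed costs × price ÷ CM = R$2,404,500 × R$90.61 ÷ R$29.48 = R$7,390,493.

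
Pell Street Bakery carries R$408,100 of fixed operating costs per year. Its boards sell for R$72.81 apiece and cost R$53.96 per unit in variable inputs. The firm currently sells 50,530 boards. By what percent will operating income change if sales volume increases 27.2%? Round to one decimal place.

Contribution at this volume is 50,530 × R$18.85 = R$952,490.50.
Subtracting fixed costs: EBIT = R$952,490.50 − R$408,100 = R$544,390.50.
So DOL = total CM / EBIT = R$952,490.50 / R$544,390.50 = 1.7496.
%ΔEBIT = DOL × %ΔSales = 1.7496 × +27.2% = +47.6%.

+47.6%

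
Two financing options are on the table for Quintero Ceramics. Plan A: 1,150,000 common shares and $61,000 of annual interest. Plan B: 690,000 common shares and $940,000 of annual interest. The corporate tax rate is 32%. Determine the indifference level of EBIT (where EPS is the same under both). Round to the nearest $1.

Set EPS_A = EPS_B: (EBIT − $61,000)(1 − 0.32) ÷ 1,150,000 = (EBIT − $940,000)(1 − 0.32) ÷ 690,000.
Cancelling (1 − t) and cross-multiplying: 690,000·(EBIT − 61,000) = 1,150,000·(EBIT − 940,000).
EBIT × (1,150,000 − 690,000) = 940,000 × 1,150,000 − 61,000 × 690,000 = 1,038,910,000,000, so EBIT = 1,038,910,000,000 ÷ 460,000 = 2,258,500.00.

$2,258,500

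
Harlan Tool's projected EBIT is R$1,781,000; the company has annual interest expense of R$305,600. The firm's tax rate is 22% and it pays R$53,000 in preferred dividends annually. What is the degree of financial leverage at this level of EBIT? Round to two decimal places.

Annual interest charges come to R$305,600.00.
Preferred dividends grossed up pre-tax: R$53,000 / (1 − 0.22) = R$67,948.72.
DFL = EBIT ÷ [EBIT − I − D_p/(1−t)] = R$1,781,000 ÷ [R$1,781,000 − R$305,600.00 − R$67,948.72] = R$1,781,000 ÷ R$1,407,451.28 = 1.2654.

1.27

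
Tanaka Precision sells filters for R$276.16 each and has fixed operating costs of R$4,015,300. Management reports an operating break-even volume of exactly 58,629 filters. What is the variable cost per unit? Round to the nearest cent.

At break-even, FC = Q × (P − VC), so P − VC = R$4,015,300 ÷ 58,629 = R$68.4866.
Hence VC = price − CM = R$276.16 − R$68.4866 = R$207.67.

R$207.67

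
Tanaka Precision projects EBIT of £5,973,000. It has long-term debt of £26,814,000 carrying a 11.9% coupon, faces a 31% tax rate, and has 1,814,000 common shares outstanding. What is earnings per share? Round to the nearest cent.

£1.06

Pre-tax income = £5,973,000 − £3,190,866.00 = £2,782,134.00.
Net income = £2,782,134.00 × (1 − 0.31) = £1,919,672.46.
EPS = £1,919,672.46 ÷ 1,814,000 = £1.06.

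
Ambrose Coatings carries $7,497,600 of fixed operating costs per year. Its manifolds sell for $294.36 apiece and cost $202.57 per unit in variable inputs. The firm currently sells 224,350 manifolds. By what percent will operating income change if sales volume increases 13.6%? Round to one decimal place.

+21.4%

At 224,350 units, contribution = 224,350 × $91.79 = $20,593,086.50.
Subtracting fixed costs: EBIT = $20,593,086.50 − $7,497,600 = $13,095,486.50.
So DOL = total CM / EBIT = $20,593,086.50 / $13,095,486.50 = 1.5725.
So EBIT moves 1.5725 × (+13.6%) = +21.4%.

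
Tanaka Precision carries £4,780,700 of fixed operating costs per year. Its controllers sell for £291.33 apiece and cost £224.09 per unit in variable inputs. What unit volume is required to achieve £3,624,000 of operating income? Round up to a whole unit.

Contribution margin per unit = £291.33 − £224.09 = £67.24.
Need Q such that Q × £67.24 − £4,780,700 = £3,624,000, i.e. Q = £8,404,700 / £67.24 = 124,995.54 → 124,996.

124,996 controllers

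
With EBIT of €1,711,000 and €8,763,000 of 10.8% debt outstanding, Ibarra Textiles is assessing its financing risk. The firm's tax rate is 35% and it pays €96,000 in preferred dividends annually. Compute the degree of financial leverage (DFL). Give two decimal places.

Annual interest charges come to €946,404.00.
Pre-tax preferred-dividend burden = €96,000 ÷ (1 − 0.35) = €147,692.31.
DFL = EBIT ÷ [EBIT − I − D_p/(1−t)] = €1,711,000 ÷ [€1,711,000 − €946,404.00 − €147,692.31] = €1,711,000 ÷ €616,903.69 = 2.7735.

2.77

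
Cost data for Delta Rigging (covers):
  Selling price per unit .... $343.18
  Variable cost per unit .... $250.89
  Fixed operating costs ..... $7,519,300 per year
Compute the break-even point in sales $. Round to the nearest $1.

$27,960,487

CM per unit = $343.18 − $250.89 = $92.29; CM ratio = $92.29 / $343.18 = 0.2689.
Break-even revenue = fixed costs × price ÷ CM = $7,519,300 × $343.18 ÷ $92.29 = $27,960,487.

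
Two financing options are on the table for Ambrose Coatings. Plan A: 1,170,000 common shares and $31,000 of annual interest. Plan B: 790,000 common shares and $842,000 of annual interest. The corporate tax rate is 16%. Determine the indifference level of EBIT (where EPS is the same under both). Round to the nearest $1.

$2,528,026

At indifference, (EBIT − 31,000)(1 − t)/1,170,000 = (EBIT − 842,000)(1 − t)/790,000.
Cancelling (1 − t) and cross-multiplying: 790,000·(EBIT − 31,000) = 1,170,000·(EBIT − 842,000).
EBIT × (1,170,000 − 790,000) = 842,000 × 1,170,000 − 31,000 × 790,000 = 960,650,000,000, so EBIT = 960,650,000,000 ÷ 380,000 = 2,528,026.32.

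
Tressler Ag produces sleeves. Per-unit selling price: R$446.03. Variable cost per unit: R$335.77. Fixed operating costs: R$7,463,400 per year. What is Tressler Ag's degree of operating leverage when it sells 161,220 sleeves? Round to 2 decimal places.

Total contribution margin = 161,220 × R$110.26 = R$17,776,117.20.
EBIT = R$17,776,117.20 − R$7,463,400 = R$10,312,717.20.
Degree of operating leverage = R$17,776,117.20 / R$10,312,717.20 = 1.7237.

1.72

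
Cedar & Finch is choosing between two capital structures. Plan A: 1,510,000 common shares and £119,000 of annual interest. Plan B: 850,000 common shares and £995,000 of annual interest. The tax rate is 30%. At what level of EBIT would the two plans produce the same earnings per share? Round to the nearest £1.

£2,123,182

Set EPS_A = EPS_B: (EBIT − £119,000)(1 − 0.30) ÷ 1,510,000 = (EBIT − £995,000)(1 − 0.30) ÷ 850,000.
The (1 − t) factor cancels: (EBIT − 119,000) × 850,000 = (EBIT − 995,000) × 1,510,000.
EBIT × (1,510,000 − 850,000) = 995,000 × 1,510,000 − 119,000 × 850,000 = 1,401,300,000,000, so EBIT = 1,401,300,000,000 ÷ 660,000 = 2,123,181.82.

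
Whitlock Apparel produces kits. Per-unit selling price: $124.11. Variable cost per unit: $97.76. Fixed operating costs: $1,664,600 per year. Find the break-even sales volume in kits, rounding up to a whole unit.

Each unit contributes $124.11 − $97.76 = $26.35.
Break-even volume = fixed costs ÷ CM per unit = $1,664,600 ÷ $26.35 = 63,172.68, so 63,173 kits.

63,173 kits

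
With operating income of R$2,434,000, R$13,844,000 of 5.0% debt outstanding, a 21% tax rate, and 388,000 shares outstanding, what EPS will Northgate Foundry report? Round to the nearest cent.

Pre-tax income = R$2,434,000 − R$692,200.00 = R$1,741,800.00.
Net income = R$1,741,800.00 × (1 − 0.21) = R$1,376,022.00.
EPS = R$1,376,022.00 ÷ 388,000 = R$3.55.

R$3.55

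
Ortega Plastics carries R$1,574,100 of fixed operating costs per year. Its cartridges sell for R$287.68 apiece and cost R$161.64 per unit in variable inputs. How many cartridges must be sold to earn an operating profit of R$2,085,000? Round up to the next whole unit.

Each unit contributes R$287.68 − R$161.64 = R$126.04.
Need Q such that Q × R$126.04 − R$1,574,100 = R$2,085,000, i.e. Q = R$3,659,100 / R$126.04 = 29,031.26 → 29,032.

29,032 cartridges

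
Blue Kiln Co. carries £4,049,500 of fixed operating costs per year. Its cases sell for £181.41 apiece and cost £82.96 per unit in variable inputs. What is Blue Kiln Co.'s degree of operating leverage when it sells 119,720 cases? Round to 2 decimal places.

Total contribution margin = 119,720 × £98.45 = £11,786,434.00.
Subtracting fixed costs: EBIT = £11,786,434.00 − £4,049,500 = £7,736,934.00.
Degree of operating leverage = £11,786,434.00 / £7,736,934.00 = 1.5234.

1.52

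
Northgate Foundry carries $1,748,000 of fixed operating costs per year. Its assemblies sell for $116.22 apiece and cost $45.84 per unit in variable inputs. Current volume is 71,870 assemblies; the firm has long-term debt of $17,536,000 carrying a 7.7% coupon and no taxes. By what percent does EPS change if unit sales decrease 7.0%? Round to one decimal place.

-18.1%

Contribution at this volume is 71,870 × $70.38 = $5,058,210.60.
Operating income = contribution − fixed costs = $5,058,210.60 − $1,748,000 = $3,310,210.60.
Interest = $1,350,272.00, so EBIT − I = $1,959,938.60.
Degree of combined leverage = contribution ÷ (EBIT − I) = $5,058,210.60 ÷ $1,959,938.60 = 2.5808.
EPS therefore changes by 2.5808 × (-7.0%) = -18.1%.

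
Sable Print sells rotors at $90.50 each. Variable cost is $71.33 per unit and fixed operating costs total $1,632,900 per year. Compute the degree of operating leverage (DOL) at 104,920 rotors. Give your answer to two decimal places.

Total contribution margin = 104,920 × $19.17 = $2,011,316.40.
Operating income = contribution − fixed costs = $2,011,316.40 − $1,632,900 = $378,416.40.
DOL = contribution ÷ EBIT = $2,011,316.40 ÷ $378,416.40 = 5.3151.

5.32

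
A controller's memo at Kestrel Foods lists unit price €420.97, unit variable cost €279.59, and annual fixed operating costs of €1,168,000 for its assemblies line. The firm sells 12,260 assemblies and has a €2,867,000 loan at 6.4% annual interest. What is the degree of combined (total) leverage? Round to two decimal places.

4.54

Total contribution margin = 12,260 × €141.38 = €1,733,318.80.
Subtracting fixed costs: EBIT = €1,733,318.80 − €1,168,000 = €565,318.80. Interest = €183,488.00, so EBIT − I = €381,830.80.
DCL = contribution ÷ (EBIT − I) = €1,733,318.80 ÷ €381,830.80 = 4.5395.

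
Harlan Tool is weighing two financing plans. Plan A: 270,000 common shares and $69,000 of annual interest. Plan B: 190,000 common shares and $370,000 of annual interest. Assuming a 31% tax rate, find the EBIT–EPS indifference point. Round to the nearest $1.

$1,084,875

Set EPS_A = EPS_B: (EBIT − $69,000)(1 − 0.31) ÷ 270,000 = (EBIT − $370,000)(1 − 0.31) ÷ 190,000.
Cancelling (1 − t) and cross-multiplying: 190,000·(EBIT − 69,000) = 270,000·(EBIT − 370,000).
EBIT × (270,000 − 190,000) = 370,000 × 270,000 − 69,000 × 190,000 = 86,790,000,000, so EBIT = 86,790,000,000 ÷ 80,000 = 1,084,875.00.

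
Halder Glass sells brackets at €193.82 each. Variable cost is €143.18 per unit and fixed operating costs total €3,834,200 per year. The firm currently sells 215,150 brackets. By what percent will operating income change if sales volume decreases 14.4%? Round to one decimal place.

At 215,150 units, contribution = 215,150 × €50.64 = €10,895,196.00.
Subtracting fixed costs: EBIT = €10,895,196.00 − €3,834,200 = €7,060,996.00.
DOL = contribution ÷ EBIT = €10,895,196.00 ÷ €7,060,996.00 = 1.5430.
So EBIT moves 1.5430 × (-14.4%) = -22.2%.

-22.2%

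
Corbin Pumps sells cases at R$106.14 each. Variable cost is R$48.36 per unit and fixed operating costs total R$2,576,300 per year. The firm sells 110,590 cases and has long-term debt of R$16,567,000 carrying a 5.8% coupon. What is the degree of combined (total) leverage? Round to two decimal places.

Total contribution margin = 110,590 × R$57.78 = R$6,389,890.20.
Operating income = contribution − fixed costs = R$6,389,890.20 − R$2,576,300 = R$3,813,590.20. Interest = R$960,886.00, so EBIT − I = R$2,852,704.20.
DCL = contribution ÷ (EBIT − I) = R$6,389,890.20 ÷ R$2,852,704.20 = 2.2399.

2.24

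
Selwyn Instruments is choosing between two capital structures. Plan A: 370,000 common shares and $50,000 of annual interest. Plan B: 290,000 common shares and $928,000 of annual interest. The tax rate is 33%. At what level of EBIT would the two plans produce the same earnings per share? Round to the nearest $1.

$4,110,750

At indifference, (EBIT − 50,000)(1 − t)/370,000 = (EBIT − 928,000)(1 − t)/290,000.
Cancelling (1 − t) and cross-multiplying: 290,000·(EBIT − 50,000) = 370,000·(EBIT − 928,000).
EBIT × (370,000 − 290,000) = 928,000 × 370,000 − 50,000 × 290,000 = 328,860,000,000, so EBIT = 328,860,000,000 ÷ 80,000 = 4,110,750.00.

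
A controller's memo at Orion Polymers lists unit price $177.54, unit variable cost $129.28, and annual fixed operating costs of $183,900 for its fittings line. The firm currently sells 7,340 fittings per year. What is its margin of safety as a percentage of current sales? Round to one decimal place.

48.1%

Contribution margin per unit = $177.54 − $129.28 = $48.26. Break-even units = $183,900 ÷ $48.26 = 3,810.61; break-even revenue = 3,810.61 × $177.54 = $676,535.56.
Actual sales revenue = 7,340 × $177.54 = $1,303,143.60.
Margin of safety = ($1,303,143.60 − $676,535.56) ÷ $1,303,143.60 = 48.1%.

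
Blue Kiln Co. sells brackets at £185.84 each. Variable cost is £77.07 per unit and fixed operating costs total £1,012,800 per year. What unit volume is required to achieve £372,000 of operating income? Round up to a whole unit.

12,732 brackets

Each unit contributes £185.84 − £77.07 = £108.77.
Need Q such that Q × £108.77 − £1,012,800 = £372,000, i.e. Q = £1,384,800 / £108.77 = 12,731.45 → 12,732.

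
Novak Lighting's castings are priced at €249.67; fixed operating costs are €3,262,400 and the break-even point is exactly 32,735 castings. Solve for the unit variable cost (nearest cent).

Contribution per unit must be FC / Q = €3,262,400 / 32,735 = €99.6609.
Variable cost per unit = €249.67 − €99.6609 = €150.01.

€150.01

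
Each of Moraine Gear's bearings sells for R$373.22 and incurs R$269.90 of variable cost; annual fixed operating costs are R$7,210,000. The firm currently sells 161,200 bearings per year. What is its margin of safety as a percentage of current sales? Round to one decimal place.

56.7%

Each unit contributes R$373.22 − R$269.90 = R$103.32. Break-even units = R$7,210,000 ÷ R$103.32 = 69,783.20; break-even revenue = 69,783.20 × R$373.22 = R$26,044,485.09.
Actual sales revenue = 161,200 × R$373.22 = R$60,163,064.00.
Margin of safety = (R$60,163,064.00 − R$26,044,485.09) ÷ R$60,163,064.00 = 56.7%.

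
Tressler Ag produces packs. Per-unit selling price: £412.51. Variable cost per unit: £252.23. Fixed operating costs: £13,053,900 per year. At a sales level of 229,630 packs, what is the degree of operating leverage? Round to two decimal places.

1.55

Contribution at this volume is 229,630 × £160.28 = £36,805,096.40.
Operating income = contribution − fixed costs = £36,805,096.40 − £13,053,900 = £23,751,196.40.
Degree of operating leverage = £36,805,096.40 / £23,751,196.40 = 1.5496.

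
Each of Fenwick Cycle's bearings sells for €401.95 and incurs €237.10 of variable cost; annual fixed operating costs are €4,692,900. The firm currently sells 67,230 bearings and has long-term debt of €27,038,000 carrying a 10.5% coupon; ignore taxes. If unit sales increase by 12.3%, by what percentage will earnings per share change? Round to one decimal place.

+38.4%

Total contribution margin = 67,230 × €164.85 = €11,082,865.50.
EBIT = €11,082,865.50 − €4,692,900 = €6,389,965.50.
After interest of €2,838,990.00, pre-tax earnings = €3,550,975.50.
Degree of combined leverage = contribution ÷ (EBIT − I) = €11,082,865.50 ÷ €3,550,975.50 = 3.1211.
EPS therefore changes by 3.1211 × (+12.3%) = +38.4%.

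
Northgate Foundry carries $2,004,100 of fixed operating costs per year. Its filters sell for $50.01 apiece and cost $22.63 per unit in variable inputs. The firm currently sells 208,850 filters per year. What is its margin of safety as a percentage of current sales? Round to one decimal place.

65.0%

Each unit contributes $50.01 − $22.63 = $27.38. Break-even units = $2,004,100 ÷ $27.38 = 73,195.76; break-even revenue = 73,195.76 × $50.01 = $3,660,520.12.
Current sales = 208,850 × $50.01 = $10,444,588.50.
Margin of safety = ($10,444,588.50 − $3,660,520.12) ÷ $10,444,588.50 = 65.0%.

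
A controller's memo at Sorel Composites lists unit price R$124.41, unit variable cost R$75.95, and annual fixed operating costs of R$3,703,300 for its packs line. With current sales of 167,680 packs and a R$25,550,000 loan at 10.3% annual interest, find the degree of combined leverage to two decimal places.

4.54

Total contribution margin = 167,680 × R$48.46 = R$8,125,772.80.
EBIT = R$8,125,772.80 − R$3,703,300 = R$4,422,472.80. Interest = R$2,631,650.00, so EBIT − I = R$1,790,822.80.
Degree of total leverage = total CM / (EBIT − interest) = R$8,125,772.80 / R$1,790,822.80 = 4.5375.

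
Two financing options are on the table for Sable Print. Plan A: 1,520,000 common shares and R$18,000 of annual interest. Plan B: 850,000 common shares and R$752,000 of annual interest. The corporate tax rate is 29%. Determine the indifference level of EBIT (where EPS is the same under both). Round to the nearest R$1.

Set EPS_A = EPS_B: (EBIT − R$18,000)(1 − 0.29) ÷ 1,520,000 = (EBIT − R$752,000)(1 − 0.29) ÷ 850,000.
Cancelling (1 − t) and cross-multiplying: 850,000·(EBIT − 18,000) = 1,520,000·(EBIT − 752,000).
EBIT × (1,520,000 − 850,000) = 752,000 × 1,520,000 − 18,000 × 850,000 = 1,127,740,000,000, so EBIT = 1,127,740,000,000 ÷ 670,000 = 1,683,194.03.

R$1,683,194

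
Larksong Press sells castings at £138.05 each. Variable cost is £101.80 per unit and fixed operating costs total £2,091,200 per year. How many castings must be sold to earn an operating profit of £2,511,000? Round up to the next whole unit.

Contribution margin per unit = £138.05 − £101.80 = £36.25.
Units = (FC + target) / CM = (£2,091,200 + £2,511,000) / £36.25 = 126,957.24, so 126,958 castings.

126,958 castings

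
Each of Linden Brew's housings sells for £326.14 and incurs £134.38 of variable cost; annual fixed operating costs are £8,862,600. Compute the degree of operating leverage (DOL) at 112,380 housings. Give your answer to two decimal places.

1.70

Contribution at this volume is 112,380 × £191.76 = £21,549,988.80.
Subtracting fixed costs: EBIT = £21,549,988.80 − £8,862,600 = £12,687,388.80.
So DOL = total CM / EBIT = £21,549,988.80 / £12,687,388.80 = 1.6985.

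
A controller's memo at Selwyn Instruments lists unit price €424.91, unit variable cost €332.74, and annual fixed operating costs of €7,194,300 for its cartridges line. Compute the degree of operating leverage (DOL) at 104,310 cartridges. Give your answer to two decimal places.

Total contribution margin = 104,310 × €92.17 = €9,614,252.70.
Subtracting fixed costs: EBIT = €9,614,252.70 − €7,194,300 = €2,419,952.70.
Degree of operating leverage = €9,614,252.70 / €2,419,952.70 = 3.9729.

3.97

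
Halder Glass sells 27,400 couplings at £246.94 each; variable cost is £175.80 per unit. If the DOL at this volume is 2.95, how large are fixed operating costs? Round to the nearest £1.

At 27,400 units, contribution = 27,400 × £71.14 = £1,949,236.00.
DOL = contribution / EBIT, so EBIT = £1,949,236.00 / 2.95 = £660,757.97.
And FC = contribution − EBIT = £1,949,236.00 − £660,757.97 = £1,288,478.

£1,288,478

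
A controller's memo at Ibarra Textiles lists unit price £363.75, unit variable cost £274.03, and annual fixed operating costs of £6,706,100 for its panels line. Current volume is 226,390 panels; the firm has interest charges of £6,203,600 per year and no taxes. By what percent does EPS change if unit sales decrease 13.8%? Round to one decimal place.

-37.9%

Contribution at this volume is 226,390 × £89.72 = £20,311,710.80.
Operating income = contribution − fixed costs = £20,311,710.80 − £6,706,100 = £13,605,610.80.
Interest = £6,203,600.00, so EBIT − I = £7,402,010.80.
Degree of combined leverage = contribution ÷ (EBIT − I) = £20,311,710.80 ÷ £7,402,010.80 = 2.7441.
EPS therefore changes by 2.7441 × (-13.8%) = -37.9%.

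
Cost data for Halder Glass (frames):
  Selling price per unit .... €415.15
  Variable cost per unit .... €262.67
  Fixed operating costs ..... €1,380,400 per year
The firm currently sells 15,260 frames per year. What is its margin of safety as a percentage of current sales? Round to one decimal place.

40.7%

Each unit contributes €415.15 − €262.67 = €152.48. Break-even units = €1,380,400 ÷ €152.48 = 9,052.99; break-even revenue = 9,052.99 × €415.15 = €3,758,349.03.
Actual sales revenue = 15,260 × €415.15 = €6,335,189.00.
Margin of safety = (€6,335,189.00 − €3,758,349.03) ÷ €6,335,189.00 = 40.7%.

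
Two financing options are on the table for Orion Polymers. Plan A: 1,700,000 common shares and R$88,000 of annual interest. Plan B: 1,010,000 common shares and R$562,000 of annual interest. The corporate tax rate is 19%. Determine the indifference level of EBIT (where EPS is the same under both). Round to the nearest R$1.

R$1,255,826

At indifference, (EBIT − 88,000)(1 − t)/1,700,000 = (EBIT − 562,000)(1 − t)/1,010,000.
Cancelling (1 − t) and cross-multiplying: 1,010,000·(EBIT − 88,000) = 1,700,000·(EBIT − 562,000).
Solving, EBIT = (562,000·1,700,000 − 88,000·1,010,000) / (1,700,000 − 1,010,000) = 866,520,000,000 / 690,000 = 1,255,826.09.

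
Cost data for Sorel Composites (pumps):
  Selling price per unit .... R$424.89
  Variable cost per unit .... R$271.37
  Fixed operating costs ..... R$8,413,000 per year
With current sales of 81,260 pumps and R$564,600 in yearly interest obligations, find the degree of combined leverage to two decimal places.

Total contribution margin = 81,260 × R$153.52 = R$12,475,035.20.
EBIT = R$12,475,035.20 − R$8,413,000 = R$4,062,035.20. Interest = R$564,600.00, so EBIT − I = R$3,497,435.20.
Degree of total leverage = total CM / (EBIT − interest) = R$12,475,035.20 / R$3,497,435.20 = 3.5669.

3.57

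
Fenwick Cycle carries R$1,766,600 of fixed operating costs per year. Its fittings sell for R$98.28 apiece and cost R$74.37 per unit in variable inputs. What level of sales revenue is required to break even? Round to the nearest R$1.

R$7,261,457

Contribution margin per unit = R$98.28 − R$74.37 = R$23.91, a CM ratio of R$23.91 ÷ R$98.28 = 0.2433.
Break-even sales = FC ÷ CM ratio = R$1,766,600 × R$98.28 / R$23.91 = R$7,261,457.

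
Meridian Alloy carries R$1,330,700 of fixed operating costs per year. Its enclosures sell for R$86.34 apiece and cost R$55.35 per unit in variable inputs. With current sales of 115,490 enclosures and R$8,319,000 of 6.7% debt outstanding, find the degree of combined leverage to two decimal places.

2.12

Contribution at this volume is 115,490 × R$30.99 = R$3,579,035.10.
EBIT = R$3,579,035.10 − R$1,330,700 = R$2,248,335.10. Interest = R$557,373.00.
DOL = R$3,579,035.10 ÷ R$2,248,335.10 = 1.5919; DFL = R$2,248,335.10 ÷ R$1,690,962.10 = 1.3296.
DCL = DOL × DFL = 1.5919 × 1.3296 = 2.1166.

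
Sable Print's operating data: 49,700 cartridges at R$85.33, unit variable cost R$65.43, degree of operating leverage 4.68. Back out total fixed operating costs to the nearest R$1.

R$777,699

Contribution at this volume is 49,700 × R$19.90 = R$989,030.00.
Since DOL = CM ÷ EBIT, EBIT = R$989,030.00 ÷ 4.68 = R$211,331.20.
Fixed costs = CM − EBIT = R$989,030.00 − R$211,331.20 = R$777,699.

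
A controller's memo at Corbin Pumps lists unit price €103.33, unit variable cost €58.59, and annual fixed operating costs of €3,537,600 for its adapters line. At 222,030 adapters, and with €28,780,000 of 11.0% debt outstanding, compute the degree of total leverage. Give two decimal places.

At 222,030 units, contribution = 222,030 × €44.74 = €9,933,622.20.
Subtracting fixed costs: EBIT = €9,933,622.20 − €3,537,600 = €6,396,022.20. Interest = €3,165,800.00, so EBIT − I = €3,230,222.20.
Degree of total leverage = total CM / (EBIT − interest) = €9,933,622.20 / €3,230,222.20 = 3.0752.

3.08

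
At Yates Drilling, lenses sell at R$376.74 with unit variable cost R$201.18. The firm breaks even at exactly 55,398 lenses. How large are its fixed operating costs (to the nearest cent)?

Unit CM = price − variable cost = R$376.74 − R$201.18 = R$175.56.
Fixed costs = break-even units × CM = 55,398 × R$175.56 = R$9,725,672.88.

R$9,725,672.88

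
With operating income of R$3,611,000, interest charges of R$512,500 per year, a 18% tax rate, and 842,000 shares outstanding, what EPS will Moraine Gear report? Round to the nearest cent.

R$3.02

Interest = R$512,500.00, so EBT = R$3,611,000 − R$512,500.00 = R$3,098,500.00.
After tax at 18%: net income = R$3,098,500.00 × 0.82 = R$2,540,770.00.
EPS = R$2,540,770.00 ÷ 842,000 = R$3.02.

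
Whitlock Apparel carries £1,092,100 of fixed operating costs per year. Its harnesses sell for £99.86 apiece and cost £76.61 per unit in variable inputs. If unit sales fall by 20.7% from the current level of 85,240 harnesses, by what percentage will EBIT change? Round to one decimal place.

Total contribution margin = 85,240 × £23.25 = £1,981,830.00.
Operating income = contribution − fixed costs = £1,981,830.00 − £1,092,100 = £889,730.00.
Degree of operating leverage = £1,981,830.00 / £889,730.00 = 2.2275.
%ΔEBIT = DOL × %ΔSales = 2.2275 × -20.7% = -46.1%.

-46.1%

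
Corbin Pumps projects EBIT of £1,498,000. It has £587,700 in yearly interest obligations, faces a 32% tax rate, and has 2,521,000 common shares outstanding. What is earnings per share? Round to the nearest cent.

Interest = £587,700.00, so EBT = £1,498,000 − £587,700.00 = £910,300.00.
After tax at 32%: net income = £910,300.00 × 0.68 = £619,004.00.
EPS = £619,004.00 ÷ 2,521,000 = £0.25.

£0.25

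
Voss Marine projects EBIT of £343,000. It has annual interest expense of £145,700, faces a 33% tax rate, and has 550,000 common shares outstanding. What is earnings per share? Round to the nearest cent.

Pre-tax income = £343,000 − £145,700.00 = £197,300.00.
Net income = £197,300.00 × (1 − 0.33) = £132,191.00.
Per share: £132,191.00 / 550,000 shares = £0.24.

£0.24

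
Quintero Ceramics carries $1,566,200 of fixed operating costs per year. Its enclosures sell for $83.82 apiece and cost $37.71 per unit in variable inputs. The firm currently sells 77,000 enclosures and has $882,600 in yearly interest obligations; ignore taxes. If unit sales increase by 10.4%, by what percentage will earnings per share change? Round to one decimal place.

Contribution at this volume is 77,000 × $46.11 = $3,550,470.00.
Operating income = contribution − fixed costs = $3,550,470.00 − $1,566,200 = $1,984,270.00.
After interest of $882,600.00, pre-tax earnings = $1,101,670.00.
DCL = total CM / (EBIT − I) = $3,550,470.00 / $1,101,670.00 = 3.2228.
%ΔEPS = DCL × %ΔSales = 3.2228 × +10.4% = +33.5%.

+33.5%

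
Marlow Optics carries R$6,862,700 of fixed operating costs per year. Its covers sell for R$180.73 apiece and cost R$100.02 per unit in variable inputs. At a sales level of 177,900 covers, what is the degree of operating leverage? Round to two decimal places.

Total contribution margin = 177,900 × R$80.71 = R$14,358,309.00.
Subtracting fixed costs: EBIT = R$14,358,309.00 − R$6,862,700 = R$7,495,609.00.
DOL = contribution ÷ EBIT = R$14,358,309.00 ÷ R$7,495,609.00 = 1.9156.

1.92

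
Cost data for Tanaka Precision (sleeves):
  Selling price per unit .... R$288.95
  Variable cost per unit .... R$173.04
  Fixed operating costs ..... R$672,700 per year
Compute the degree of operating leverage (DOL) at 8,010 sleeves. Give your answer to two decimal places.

3.63

Contribution at this volume is 8,010 × R$115.91 = R$928,439.10.
Operating income = contribution − fixed costs = R$928,439.10 − R$672,700 = R$255,739.10.
Degree of operating leverage = R$928,439.10 / R$255,739.10 = 3.6304.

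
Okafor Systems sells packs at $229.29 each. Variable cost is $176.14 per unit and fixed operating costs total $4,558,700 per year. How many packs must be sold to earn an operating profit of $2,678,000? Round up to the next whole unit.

136,157 packs

Contribution margin per unit = $229.29 − $176.14 = $53.15.
Need Q such that Q × $53.15 − $4,558,700 = $2,678,000, i.e. Q = $7,236,700 / $53.15 = 136,156.16 → 136,157.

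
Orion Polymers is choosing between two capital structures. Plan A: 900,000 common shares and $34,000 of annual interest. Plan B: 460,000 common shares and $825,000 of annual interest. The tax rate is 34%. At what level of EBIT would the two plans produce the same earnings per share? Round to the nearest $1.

At indifference, (EBIT − 34,000)(1 − t)/900,000 = (EBIT − 825,000)(1 − t)/460,000.
The (1 − t) factor cancels: (EBIT − 34,000) × 460,000 = (EBIT − 825,000) × 900,000.
EBIT × (900,000 − 460,000) = 825,000 × 900,000 − 34,000 × 460,000 = 726,860,000,000, so EBIT = 726,860,000,000 ÷ 440,000 = 1,651,954.55.

$1,651,955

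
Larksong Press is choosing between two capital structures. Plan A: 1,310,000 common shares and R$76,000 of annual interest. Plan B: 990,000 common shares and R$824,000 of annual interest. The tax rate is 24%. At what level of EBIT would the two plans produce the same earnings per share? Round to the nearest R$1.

Set EPS_A = EPS_B: (EBIT − R$76,000)(1 − 0.24) ÷ 1,310,000 = (EBIT − R$824,000)(1 − 0.24) ÷ 990,000.
The (1 − t) factor cancels: (EBIT − 76,000) × 990,000 = (EBIT − 824,000) × 1,310,000.
Solving, EBIT = (824,000·1,310,000 − 76,000·990,000) / (1,310,000 − 990,000) = 1,004,200,000,000 / 320,000 = 3,138,125.00.

R$3,138,125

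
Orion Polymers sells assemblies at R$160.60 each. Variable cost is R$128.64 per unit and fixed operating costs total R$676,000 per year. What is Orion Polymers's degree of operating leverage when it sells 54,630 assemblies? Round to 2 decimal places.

1.63

Contribution at this volume is 54,630 × R$31.96 = R$1,745,974.80.
Subtracting fixed costs: EBIT = R$1,745,974.80 − R$676,000 = R$1,069,974.80.
DOL = contribution ÷ EBIT = R$1,745,974.80 ÷ R$1,069,974.80 = 1.6318.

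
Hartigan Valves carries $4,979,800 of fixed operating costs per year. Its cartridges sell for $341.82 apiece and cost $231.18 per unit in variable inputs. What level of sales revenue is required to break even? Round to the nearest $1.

$15,384,989

Contribution margin per unit = $341.82 − $231.18 = $110.64, a CM ratio of $110.64 ÷ $341.82 = 0.3237.
Break-even revenue = fixed costs × price ÷ CM = $4,979,800 × $341.82 ÷ $110.64 = $15,384,989.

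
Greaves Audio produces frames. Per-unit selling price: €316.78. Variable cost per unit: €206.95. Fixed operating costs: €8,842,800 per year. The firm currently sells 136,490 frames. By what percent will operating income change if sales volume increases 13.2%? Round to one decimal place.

Total contribution margin = 136,490 × €109.83 = €14,990,696.70.
Operating income = contribution − fixed costs = €14,990,696.70 − €8,842,800 = €6,147,896.70.
So DOL = total CM / EBIT = €14,990,696.70 / €6,147,896.70 = 2.4383.
%ΔEBIT = DOL × %ΔSales = 2.4383 × +13.2% = +32.2%.

+32.2%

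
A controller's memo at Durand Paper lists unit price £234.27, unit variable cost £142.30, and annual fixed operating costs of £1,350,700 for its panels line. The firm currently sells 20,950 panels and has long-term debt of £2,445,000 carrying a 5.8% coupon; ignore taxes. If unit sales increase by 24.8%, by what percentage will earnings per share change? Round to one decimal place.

+110.0%

Contribution at this volume is 20,950 × £91.97 = £1,926,771.50.
Operating income = contribution − fixed costs = £1,926,771.50 − £1,350,700 = £576,071.50.
After interest of £141,810.00, pre-tax earnings = £434,261.50.
DCL = total CM / (EBIT − I) = £1,926,771.50 / £434,261.50 = 4.4369.
EPS therefore changes by 4.4369 × (+24.8%) = +110.0%.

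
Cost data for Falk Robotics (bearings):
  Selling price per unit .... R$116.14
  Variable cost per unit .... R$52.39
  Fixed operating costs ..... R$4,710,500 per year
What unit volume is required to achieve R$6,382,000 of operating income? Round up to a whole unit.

Unit CM = price − variable cost = R$116.14 − R$52.39 = R$63.75.
Need Q such that Q × R$63.75 − R$4,710,500 = R$6,382,000, i.e. Q = R$11,092,500 / R$63.75 = 174,000.00 → 174,000.

174,000 bearings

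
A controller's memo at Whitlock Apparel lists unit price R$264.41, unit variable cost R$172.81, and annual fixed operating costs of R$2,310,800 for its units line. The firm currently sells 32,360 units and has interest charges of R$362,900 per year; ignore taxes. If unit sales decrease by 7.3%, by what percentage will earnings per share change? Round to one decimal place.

-74.5%

At 32,360 units, contribution = 32,360 × R$91.60 = R$2,964,176.00.
Operating income = contribution − fixed costs = R$2,964,176.00 − R$2,310,800 = R$653,376.00.
After interest of R$362,900.00, pre-tax earnings = R$290,476.00.
Degree of combined leverage = contribution ÷ (EBIT − I) = R$2,964,176.00 ÷ R$290,476.00 = 10.2045.
%ΔEPS = DCL × %ΔSales = 10.2045 × -7.3% = -74.5%.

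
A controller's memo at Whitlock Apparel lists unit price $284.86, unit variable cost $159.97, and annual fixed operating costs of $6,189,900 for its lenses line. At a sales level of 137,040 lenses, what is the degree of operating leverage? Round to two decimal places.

1.57

Contribution at this volume is 137,040 × $124.89 = $17,114,925.60.
Subtracting fixed costs: EBIT = $17,114,925.60 − $6,189,900 = $10,925,025.60.
DOL = contribution ÷ EBIT = $17,114,925.60 ÷ $10,925,025.60 = 1.5666.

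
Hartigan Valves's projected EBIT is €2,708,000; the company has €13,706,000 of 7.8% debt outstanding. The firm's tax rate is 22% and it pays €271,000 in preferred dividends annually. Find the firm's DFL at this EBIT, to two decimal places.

Interest = €1,069,068.00.
Preferred dividends grossed up pre-tax: €271,000 / (1 − 0.22) = €347,435.90.
DFL = EBIT ÷ [EBIT − I − D_p/(1−t)] = €2,708,000 ÷ [€2,708,000 − €1,069,068.00 − €347,435.90] = €2,708,000 ÷ €1,291,496.10 = 2.0968.

2.10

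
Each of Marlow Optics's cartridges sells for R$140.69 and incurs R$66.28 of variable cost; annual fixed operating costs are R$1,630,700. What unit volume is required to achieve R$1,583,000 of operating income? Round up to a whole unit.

43,190 cartridges

Each unit contributes R$140.69 − R$66.28 = R$74.41.
Need Q such that Q × R$74.41 − R$1,630,700 = R$1,583,000, i.e. Q = R$3,213,700 / R$74.41 = 43,189.09 → 43,190.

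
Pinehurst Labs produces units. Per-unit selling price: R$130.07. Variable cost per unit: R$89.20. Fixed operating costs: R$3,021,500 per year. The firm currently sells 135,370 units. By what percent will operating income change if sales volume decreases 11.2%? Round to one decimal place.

At 135,370 units, contribution = 135,370 × R$40.87 = R$5,532,571.90.
Subtracting fixed costs: EBIT = R$5,532,571.90 − R$3,021,500 = R$2,511,071.90.
So DOL = total CM / EBIT = R$5,532,571.90 / R$2,511,071.90 = 2.2033.
So EBIT moves 2.2033 × (-11.2%) = -24.7%.

-24.7%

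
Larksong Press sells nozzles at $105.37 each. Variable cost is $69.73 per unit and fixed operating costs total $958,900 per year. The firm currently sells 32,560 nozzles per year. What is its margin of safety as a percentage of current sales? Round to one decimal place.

17.4%

Unit CM = price − variable cost = $105.37 − $69.73 = $35.64. Break-even units = $958,900 ÷ $35.64 = 26,905.16; break-even revenue = 26,905.16 × $105.37 = $2,834,997.00.
Actual sales revenue = 32,560 × $105.37 = $3,430,847.20.
Margin of safety = ($3,430,847.20 − $2,834,997.00) ÷ $3,430,847.20 = 17.4%.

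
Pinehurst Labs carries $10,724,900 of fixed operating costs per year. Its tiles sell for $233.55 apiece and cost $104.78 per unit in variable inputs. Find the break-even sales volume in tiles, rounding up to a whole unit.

Unit CM = price − variable cost = $233.55 − $104.78 = $128.77.
Units to break even: $10,724,900 ÷ $128.77 = 83,287.26, rounded up to 83,288.

83,288 tiles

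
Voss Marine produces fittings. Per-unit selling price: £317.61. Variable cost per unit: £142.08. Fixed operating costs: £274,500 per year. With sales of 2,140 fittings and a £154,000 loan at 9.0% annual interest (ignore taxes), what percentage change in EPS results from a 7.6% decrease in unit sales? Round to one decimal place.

-32.7%

Total contribution margin = 2,140 × £175.53 = £375,634.20.
EBIT = £375,634.20 − £274,500 = £101,134.20.
Interest = £13,860.00, so EBIT − I = £87,274.20.
Degree of combined leverage = contribution ÷ (EBIT − I) = £375,634.20 ÷ £87,274.20 = 4.3041.
EPS therefore changes by 4.3041 × (-7.6%) = -32.7%.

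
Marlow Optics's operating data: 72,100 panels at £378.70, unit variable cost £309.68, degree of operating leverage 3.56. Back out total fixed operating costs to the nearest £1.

£3,578,493

Contribution at this volume is 72,100 × £69.02 = £4,976,342.00.
DOL = contribution / EBIT, so EBIT = £4,976,342.00 / 3.56 = £1,397,848.88.
Fixed costs = CM − EBIT = £4,976,342.00 − £1,397,848.88 = £3,578,493.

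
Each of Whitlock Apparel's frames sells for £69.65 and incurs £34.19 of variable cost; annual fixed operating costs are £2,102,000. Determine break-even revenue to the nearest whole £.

£4,128,717

CM per unit = £69.65 − £34.19 = £35.46; CM ratio = £35.46 / £69.65 = 0.5091.
Break-even revenue = fixed costs × price ÷ CM = £2,102,000 × £69.65 ÷ £35.46 = £4,128,717.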